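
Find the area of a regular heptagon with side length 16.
For a regular 7-gon with side length s = 16:
Apothem a = s / (2*tan(pi/7)) = 16 / (2*tan(pi/7)) ≈ 16.6122
Perimeter P = 7 * 16 = 112
Area = (1/2) * P * a = (1/2) * 112 * 16.6122 = 930.28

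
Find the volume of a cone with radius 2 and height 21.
Volume = (1/3) * pi * r² * h
Volume = (1/3) * pi * 2² * 21
Volume = (1/3) * pi * 4 * 21
Volume = (1/3) * pi * 84
Volume = 87.96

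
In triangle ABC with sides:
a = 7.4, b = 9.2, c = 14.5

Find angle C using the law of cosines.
cos(C) = (a² + b² - c²)/(2ab)
cos(C) = (7.4² + 9.2² - 14.5²)/(2·7.4·9.2) = -70.85/136.16 = -0.520344
C = arccos(-0.520344) = 121.4°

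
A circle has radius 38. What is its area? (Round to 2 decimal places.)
Area = pi * r²
Area = pi * 38²
Area = pi * 1444
Area = 4536.46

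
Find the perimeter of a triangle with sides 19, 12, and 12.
Perimeter = sum of all sides
Perimeter = 19 + 12 + 12
Perimeter = 43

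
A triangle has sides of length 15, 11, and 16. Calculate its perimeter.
Perimeter = sum of all sides
Perimeter = 15 + 11 + 16
Perimeter = 42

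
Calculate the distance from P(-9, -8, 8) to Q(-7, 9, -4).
d = √[(2)² + (17)² + (-12)²] = √437 = 20.9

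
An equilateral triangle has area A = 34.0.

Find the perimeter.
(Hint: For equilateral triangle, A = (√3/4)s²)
A = (√3/4)s²  →  s² = 4A/√3 = 4·34.0/√3 = 78.5196
s = 8.86113
Perimeter = 3s = 26.58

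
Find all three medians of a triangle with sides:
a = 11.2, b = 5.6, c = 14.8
Using m_x = ½√(2y² + 2z² - x²):
m_a = ½√(2·5.6² + 2·14.8² - 11.2²) = ½√375.36 = 9.687
m_b = ½√(2·11.2² + 2·14.8² - 5.6²) = ½√657.6 = 12.82
m_c = ½√(2·11.2² + 2·5.6² - 14.8²) = ½√94.56 = 4.862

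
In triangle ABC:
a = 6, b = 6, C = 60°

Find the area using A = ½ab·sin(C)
A = ½·6·6·sin(60°) = ½·36·0.866025 = 15.59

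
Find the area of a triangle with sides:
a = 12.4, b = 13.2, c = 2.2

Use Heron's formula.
s = (a+b+c)/2 = (12.4+13.2+2.2)/2 = 13.9
A = √(s(s-a)(s-b)(s-c)) = √(13.9·1.5·0.7·11.7)
A = √170.762 = 13.07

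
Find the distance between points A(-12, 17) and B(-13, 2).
Using the distance formula: d = sqrt((x₂-x₁)² + (y₂-y₁)²)
dx = (-13) - (-12) = -1
dy = 2 - 17 = -15
d = sqrt((-1)² + (-15)²) = sqrt(1 + 225) = sqrt(226) = 15.03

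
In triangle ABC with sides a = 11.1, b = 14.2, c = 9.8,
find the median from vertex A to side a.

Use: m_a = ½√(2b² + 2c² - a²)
m_a = ½√(2·14.2² + 2·9.8² - 11.1²)
m_a = ½√(403.28 + 192.08 - 123.21) = ½√472.15 = 10.86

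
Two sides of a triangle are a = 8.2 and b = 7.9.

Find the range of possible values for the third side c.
By the triangle inequality: |a - b| < c < a + b
|8.2 - 7.9| < c < 8.2 + 7.9
0.3 < c < 16.1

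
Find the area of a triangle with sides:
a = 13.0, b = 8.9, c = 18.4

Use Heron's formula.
s = (a+b+c)/2 = (13.0+8.9+18.4)/2 = 20.15
A = √(s(s-a)(s-b)(s-c)) = √(20.15·7.15·11.25·1.75)
A = √2836.43 = 53.26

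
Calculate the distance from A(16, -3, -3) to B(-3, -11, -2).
d = √[(-19)² + (-8)² + (1)²] = √426 = 20.64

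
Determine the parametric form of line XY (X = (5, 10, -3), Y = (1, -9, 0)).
Direction vector d = Y - X = (-4, -19, 3)
x = 5 - 4t, y = 10 - 19t, z = -3 + 3t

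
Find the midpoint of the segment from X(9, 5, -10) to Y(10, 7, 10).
Midpoint = ((9+10)/2, (5+7)/2, (-10+10)/2) = (9.5, 6, 0)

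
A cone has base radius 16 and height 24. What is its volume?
Volume = (1/3) * pi * r² * h
Volume = (1/3) * pi * 16² * 24
Volume = (1/3) * pi * 256 * 24
Volume = (1/3) * pi * 6144
Volume = 6433.98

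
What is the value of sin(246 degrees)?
sin(246 degrees) = -0.9135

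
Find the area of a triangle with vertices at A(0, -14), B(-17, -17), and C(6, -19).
Using the coordinate formula: Area = (1/2)|x₁(y₂-y₃) + x₂(y₃-y₁) + x₃(y₁-y₂)|
Area = (1/2)|0((-17)-(-19)) + (-17)((-19)-(-14)) + 6((-14)-(-17))|
Area = (1/2)|0*2 + (-17)*(-5) + 6*3|
Area = (1/2)|0 + 85 + 18|
Area = (1/2)*103 = 51.50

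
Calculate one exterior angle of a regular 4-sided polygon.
Exterior angle of a regular n-gon = 360/n
Exterior angle = 360/4
Exterior angle = 90 degrees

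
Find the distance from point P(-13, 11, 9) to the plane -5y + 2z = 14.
d = |0(-13) + (-5)(11) + 2(9) - (14)| / √(0² + (-5)² + 2²) = 51/√29 = 9.47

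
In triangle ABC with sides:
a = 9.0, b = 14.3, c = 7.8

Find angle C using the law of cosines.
cos(C) = (a² + b² - c²)/(2ab)
cos(C) = (9.0² + 14.3² - 7.8²)/(2·9.0·14.3) = 224.65/257.4 = 0.872766
C = arccos(0.872766) = 29.22°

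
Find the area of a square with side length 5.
Area = s²
Area = 5²
Area = 25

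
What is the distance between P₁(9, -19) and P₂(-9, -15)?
Using the distance formula: d = sqrt((x₂-x₁)² + (y₂-y₁)²)
dx = (-9) - 9 = -18
dy = (-15) - (-19) = 4
d = sqrt((-18)² + 4²) = sqrt(324 + 16) = sqrt(340) = 18.44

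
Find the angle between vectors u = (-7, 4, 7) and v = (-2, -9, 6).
u·v = 20, |u|² = 114, |v|² = 121
cos θ = 20/√13794 ≈ 0.1703
θ ≈ 80.2°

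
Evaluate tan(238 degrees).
tan(238 degrees) = 1.6003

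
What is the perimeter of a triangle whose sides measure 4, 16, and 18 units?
Perimeter = sum of all sides
Perimeter = 4 + 16 + 18
Perimeter = 38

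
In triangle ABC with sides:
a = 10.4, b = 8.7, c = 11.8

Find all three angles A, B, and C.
By the law of cosines:
cos(A) = (b² + c² - a²)/(2bc) = 0.520018  →  A = 58.67°
cos(B) = (a² + c² - b²)/(2ac) = 0.699601  →  B = 45.61°
cos(C) = (a² + b² - c²)/(2ab) = 0.246519  →  C = 75.73°
Check: A + B + C = 180.0° ✓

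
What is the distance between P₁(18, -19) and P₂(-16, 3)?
Using the distance formula: d = sqrt((x₂-x₁)² + (y₂-y₁)²)
dx = (-16) - 18 = -34
dy = 3 - (-19) = 22
d = sqrt((-34)² + 22²) = sqrt(1156 + 484) = sqrt(1640) = 40.50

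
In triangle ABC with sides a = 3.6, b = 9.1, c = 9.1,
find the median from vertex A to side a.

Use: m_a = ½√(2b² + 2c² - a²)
m_a = ½√(2·9.1² + 2·9.1² - 3.6²)
m_a = ½√(165.62 + 165.62 - 12.96) = ½√318.28 = 8.92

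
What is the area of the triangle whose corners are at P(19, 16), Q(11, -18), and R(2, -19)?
Using the coordinate formula: Area = (1/2)|x₁(y₂-y₃) + x₂(y₃-y₁) + x₃(y₁-y₂)|
Area = (1/2)|19((-18)-(-19)) + 11((-19)-16) + 2(16-(-18))|
Area = (1/2)|19*1 + 11*(-35) + 2*34|
Area = (1/2)|19 + (-385) + 68|
Area = (1/2)*298 = 149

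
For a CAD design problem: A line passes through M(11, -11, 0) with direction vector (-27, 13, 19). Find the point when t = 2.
P(2) = (11 + (-27)(2), -11 + 13(2), 0 + 19(2)) = (-43, 15, 38)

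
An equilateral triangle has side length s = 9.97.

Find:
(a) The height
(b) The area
(a) Height h = s·√3/2 = 9.97·√3/2 = 8.634
(b) Area = (√3/4)·s² = (√3/4)·9.97² = (√3/4)·99.4009 = 43.04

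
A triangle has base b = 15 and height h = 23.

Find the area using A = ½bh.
A = ½·15·23 = 172.5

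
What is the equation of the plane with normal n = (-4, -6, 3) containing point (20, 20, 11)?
d = n·P = (-4)(20) + (-6)(20) + (3)(11) = -167
Plane: -4x - 6y + 3z = -167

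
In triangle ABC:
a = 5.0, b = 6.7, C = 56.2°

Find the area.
Using A = ½ab·sin(C):
A = ½·5.0·6.7·sin(56.2°) = ½·33.5·0.830984 = 13.92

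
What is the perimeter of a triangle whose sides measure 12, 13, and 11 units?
Perimeter = sum of all sides
Perimeter = 12 + 13 + 11
Perimeter = 36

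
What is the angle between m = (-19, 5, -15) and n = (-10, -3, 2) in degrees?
m·n = 145, |m|² = 611, |n|² = 113
cos θ = 145/√69043 ≈ 0.5518
θ ≈ 56.51°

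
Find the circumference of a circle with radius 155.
Circumference = 2 * pi * r
Circumference = 2 * pi * 155
Circumference = 973.89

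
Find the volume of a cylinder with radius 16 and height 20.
Volume = pi * r² * h
Volume = pi * 16² * 20
Volume = pi * 256 * 20
Volume = pi * 5120
Volume = 16084.95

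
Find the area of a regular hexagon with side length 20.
For a regular 6-gon with side length s = 20:
Apothem a = s / (2*tan(pi/6)) = 20 / (2*tan(pi/6)) ≈ 17.3205
Perimeter P = 6 * 20 = 120
Area = (1/2) * P * a = (1/2) * 120 * 17.3205 = 1039.23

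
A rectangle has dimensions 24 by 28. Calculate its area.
Area = length * width
Area = 24 * 28
Area = 672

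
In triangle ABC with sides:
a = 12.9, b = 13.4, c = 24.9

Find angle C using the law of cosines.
cos(C) = (a² + b² - c²)/(2ab)
cos(C) = (12.9² + 13.4² - 24.9²)/(2·12.9·13.4) = -274.04/345.72 = -0.792665
C = arccos(-0.792665) = 142.4°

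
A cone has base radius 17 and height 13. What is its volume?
Volume = (1/3) * pi * r² * h
Volume = (1/3) * pi * 17² * 13
Volume = (1/3) * pi * 289 * 13
Volume = (1/3) * pi * 3757
Volume = 3934.32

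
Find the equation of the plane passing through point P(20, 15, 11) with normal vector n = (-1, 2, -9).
d = n·P = (-1)(20) + (2)(15) + (-9)(11) = -89
Plane: -x + 2y - 9z = -89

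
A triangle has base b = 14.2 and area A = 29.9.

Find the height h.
A = ½bh  →  h = 2A/b
h = 2·29.9/14.2 = 4.211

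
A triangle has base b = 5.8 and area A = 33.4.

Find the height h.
A = ½bh  →  h = 2A/b
h = 2·33.4/5.8 = 11.52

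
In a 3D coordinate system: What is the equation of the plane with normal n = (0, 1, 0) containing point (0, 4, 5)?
d = n·P = (0)(0) + (1)(4) + (0)(5) = 4
Plane: y = 4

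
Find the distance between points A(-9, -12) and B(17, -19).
Using the distance formula: d = sqrt((x₂-x₁)² + (y₂-y₁)²)
dx = 17 - (-9) = 26
dy = (-19) - (-12) = -7
d = sqrt(26² + (-7)²) = sqrt(676 + 49) = sqrt(725) = 26.93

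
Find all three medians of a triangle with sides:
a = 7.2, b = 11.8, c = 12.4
Using m_x = ½√(2y² + 2z² - x²):
m_a = ½√(2·11.8² + 2·12.4² - 7.2²) = ½√534.16 = 11.56
m_b = ½√(2·7.2² + 2·12.4² - 11.8²) = ½√271.96 = 8.246
m_c = ½√(2·7.2² + 2·11.8² - 12.4²) = ½√228.4 = 7.556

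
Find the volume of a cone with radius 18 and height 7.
Volume = (1/3) * pi * r² * h
Volume = (1/3) * pi * 18² * 7
Volume = (1/3) * pi * 324 * 7
Volume = (1/3) * pi * 2268
Volume = 2375.04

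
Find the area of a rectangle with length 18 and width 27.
Area = length * width
Area = 18 * 27
Area = 486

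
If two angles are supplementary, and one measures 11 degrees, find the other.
Supplementary angles sum to 180 degrees.
Other angle = 180 - 11
Other angle = 169 degrees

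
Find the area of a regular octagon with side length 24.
For a regular 8-gon with side length s = 24:
Apothem a = s / (2*tan(pi/8)) = 24 / (2*tan(pi/8)) ≈ 28.97056
Perimeter P = 8 * 24 = 192
Area = (1/2) * P * a = (1/2) * 192 * 28.97056 = 2781.17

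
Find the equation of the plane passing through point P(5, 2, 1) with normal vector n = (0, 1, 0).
d = n·P = (0)(5) + (1)(2) + (0)(1) = 2
Plane: y = 2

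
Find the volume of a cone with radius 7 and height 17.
Volume = (1/3) * pi * r² * h
Volume = (1/3) * pi * 7² * 17
Volume = (1/3) * pi * 49 * 17
Volume = (1/3) * pi * 833
Volume = 872.32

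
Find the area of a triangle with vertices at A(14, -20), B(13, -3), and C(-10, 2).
Using the coordinate formula: Area = (1/2)|x₁(y₂-y₃) + x₂(y₃-y₁) + x₃(y₁-y₂)|
Area = (1/2)|14((-3)-2) + 13(2-(-20)) + (-10)((-20)-(-3))|
Area = (1/2)|14*(-5) + 13*22 + (-10)*(-17)|
Area = (1/2)|(-70) + 286 + 170|
Area = (1/2)*386 = 193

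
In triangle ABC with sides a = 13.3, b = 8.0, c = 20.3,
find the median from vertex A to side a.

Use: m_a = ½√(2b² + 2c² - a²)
m_a = ½√(2·8.0² + 2·20.3² - 13.3²)
m_a = ½√(128 + 824.18 - 176.89) = ½√775.29 = 13.92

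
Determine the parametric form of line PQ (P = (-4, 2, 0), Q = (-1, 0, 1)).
Direction vector d = Q - P = (3, -2, 1)
x = -4 + 3t, y = 2 - 2t, z = 0 + t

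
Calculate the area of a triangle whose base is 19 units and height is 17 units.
Area = (1/2) * base * height
Area = (1/2) * 19 * 17
Area = 161.50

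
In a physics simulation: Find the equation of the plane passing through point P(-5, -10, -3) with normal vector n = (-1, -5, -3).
d = n·P = (-1)(-5) + (-5)(-10) + (-3)(-3) = 64
Plane: -x - 5y - 3z = 64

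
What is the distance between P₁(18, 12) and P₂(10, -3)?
Using the distance formula: d = sqrt((x₂-x₁)² + (y₂-y₁)²)
dx = 10 - 18 = -8
dy = (-3) - 12 = -15
d = sqrt((-8)² + (-15)²) = sqrt(64 + 225) = sqrt(289) = 17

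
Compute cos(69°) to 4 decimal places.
cos(69 degrees) = 0.3584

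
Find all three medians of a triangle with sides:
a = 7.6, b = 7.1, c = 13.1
Using m_x = ½√(2y² + 2z² - x²):
m_a = ½√(2·7.1² + 2·13.1² - 7.6²) = ½√386.28 = 9.827
m_b = ½√(2·7.6² + 2·13.1² - 7.1²) = ½√408.33 = 10.1
m_c = ½√(2·7.6² + 2·7.1² - 13.1²) = ½√44.73 = 3.344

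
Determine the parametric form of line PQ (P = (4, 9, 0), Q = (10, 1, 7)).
Direction vector d = Q - P = (6, -8, 7)
x = 4 + 6t, y = 9 - 8t, z = 0 + 7t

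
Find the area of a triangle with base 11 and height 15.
Area = (1/2) * base * height
Area = (1/2) * 11 * 15
Area = 82.50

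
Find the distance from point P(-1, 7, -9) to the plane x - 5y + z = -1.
d = |1(-1) + (-5)(7) + 1(-9) - (-1)| / √(1² + (-5)² + 1²) = 44/√27 = 8.468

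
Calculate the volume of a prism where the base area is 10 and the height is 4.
Volume = base area * height
Volume = 10 * 4
Volume = 40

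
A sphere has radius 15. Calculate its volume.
Volume = (4/3) * pi * r³
Volume = (4/3) * pi * 15³
Volume = (4/3) * pi * 3375
Volume = 14137.17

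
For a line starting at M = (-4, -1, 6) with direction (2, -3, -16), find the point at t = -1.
P(-1) = (-4 + 2(-1), -1 + (-3)(-1), 6 + (-16)(-1)) = (-6, 2, 22)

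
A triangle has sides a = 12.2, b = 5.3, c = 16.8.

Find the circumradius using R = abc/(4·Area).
s = (a+b+c)/2 = 17.15
Area = √(s(s-a)(s-b)(s-c)) = √(17.15·4.95·11.85·0.35) = 18.7641
R = abc/(4·Area) = (12.2·5.3·16.8)/(4·18.7641) = 1086.288/75.0564 = 14.47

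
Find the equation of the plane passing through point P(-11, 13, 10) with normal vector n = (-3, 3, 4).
d = n·P = (-3)(-11) + (3)(13) + (4)(10) = 112
Plane: -3x + 3y + 4z = 112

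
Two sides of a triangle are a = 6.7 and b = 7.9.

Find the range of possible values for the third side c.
By the triangle inequality: |a - b| < c < a + b
|6.7 - 7.9| < c < 6.7 + 7.9
1.2 < c < 14.6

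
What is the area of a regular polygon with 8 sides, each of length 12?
For a regular 8-gon with side length s = 12:
Apothem a = s / (2*tan(pi/8)) = 12 / (2*tan(pi/8)) ≈ 14.4853
Perimeter P = 8 * 12 = 96
Area = (1/2) * P * a = (1/2) * 96 * 14.4853 = 695.29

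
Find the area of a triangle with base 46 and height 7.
Area = (1/2) * base * height
Area = (1/2) * 46 * 7
Area = 161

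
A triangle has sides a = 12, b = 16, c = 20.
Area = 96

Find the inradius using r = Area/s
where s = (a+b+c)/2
s = (12+16+20)/2 = 24
r = Area/s = 96/24 = 4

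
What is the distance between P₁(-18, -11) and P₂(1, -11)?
Using the distance formula: d = sqrt((x₂-x₁)² + (y₂-y₁)²)
dx = 1 - (-18) = 19
dy = (-11) - (-11) = 0
d = sqrt(19² + 0²) = sqrt(361 + 0) = sqrt(361) = 19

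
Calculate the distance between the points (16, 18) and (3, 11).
Using the distance formula: d = sqrt((x₂-x₁)² + (y₂-y₁)²)
dx = 3 - 16 = -13
dy = 11 - 18 = -7
d = sqrt((-13)² + (-7)²) = sqrt(169 + 49) = sqrt(218) = 14.76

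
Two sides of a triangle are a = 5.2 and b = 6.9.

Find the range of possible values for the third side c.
By the triangle inequality: |a - b| < c < a + b
|5.2 - 6.9| < c < 5.2 + 6.9
1.7 < c < 12.1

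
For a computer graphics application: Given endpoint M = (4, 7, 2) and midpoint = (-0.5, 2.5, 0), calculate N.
N = (2×(-0.5) - 4, 2×2.5 - 7, 2×0 - 2) = (-5, -2, -2)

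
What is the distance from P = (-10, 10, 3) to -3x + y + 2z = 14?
d = |(-3)(-10) + 1(10) + 2(3) - (14)| / √((-3)² + 1² + 2²) = 32/√14 = 8.552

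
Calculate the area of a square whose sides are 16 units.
Area = s²
Area = 16²
Area = 256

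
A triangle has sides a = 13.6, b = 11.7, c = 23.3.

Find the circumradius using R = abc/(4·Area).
s = (a+b+c)/2 = 24.3
Area = √(s(s-a)(s-b)(s-c)) = √(24.3·10.7·12.6·1) = 57.2375
R = abc/(4·Area) = (13.6·11.7·23.3)/(4·57.2375) = 3707.496/228.95 = 16.19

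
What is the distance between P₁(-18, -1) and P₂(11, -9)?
Using the distance formula: d = sqrt((x₂-x₁)² + (y₂-y₁)²)
dx = 11 - (-18) = 29
dy = (-9) - (-1) = -8
d = sqrt(29² + (-8)²) = sqrt(841 + 64) = sqrt(905) = 30.08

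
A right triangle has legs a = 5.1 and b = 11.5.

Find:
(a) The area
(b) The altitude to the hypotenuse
(a) Area = ½ab = ½·5.1·11.5 = 29.325
(b) Hypotenuse c = √(5.1² + 11.5²) = √158.26 = 12.5801
    Area = ½·c·h_c  →  h_c = 2·Area/c = 2·29.325/12.5801 = 4.662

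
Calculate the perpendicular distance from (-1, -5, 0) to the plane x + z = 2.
d = |1(-1) + 0(-5) + 1(0) - (2)| / √(1² + 0² + 1²) = 3/√2 = 2.121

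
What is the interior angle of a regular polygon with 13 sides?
Interior angle of a regular n-gon = (n-2)*180/n
Interior angle = (13-2)*180/13
Interior angle = 11*180/13
Interior angle = 1980/13
Interior angle = 152.31 degrees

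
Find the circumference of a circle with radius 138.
Circumference = 2 * pi * r
Circumference = 2 * pi * 138
Circumference = 867.08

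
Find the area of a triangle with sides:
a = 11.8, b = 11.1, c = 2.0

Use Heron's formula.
s = (a+b+c)/2 = (11.8+11.1+2.0)/2 = 12.45
A = √(s(s-a)(s-b)(s-c)) = √(12.45·0.65·1.35·10.45)
A = √114.165 = 10.68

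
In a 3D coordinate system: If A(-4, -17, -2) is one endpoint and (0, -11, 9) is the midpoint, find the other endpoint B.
B = (2×0 - (-4), 2×(-11) - (-17), 2×9 - (-2)) = (4, -5, 20)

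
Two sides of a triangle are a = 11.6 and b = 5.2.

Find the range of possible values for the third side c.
By the triangle inequality: |a - b| < c < a + b
|11.6 - 5.2| < c < 11.6 + 5.2
6.4 < c < 16.8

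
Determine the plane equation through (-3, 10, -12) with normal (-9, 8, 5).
d = n·P = (-9)(-3) + (8)(10) + (5)(-12) = 47
Plane: -9x + 8y + 5z = 47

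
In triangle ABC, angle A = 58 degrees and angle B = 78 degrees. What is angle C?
Sum of angles in a triangle = 180 degrees
Third angle = 180 - 58 - 78
Third angle = 44 degrees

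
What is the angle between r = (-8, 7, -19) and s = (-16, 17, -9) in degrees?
r·s = 418, |r|² = 474, |s|² = 626
cos θ = 418/√296724 ≈ 0.7674
θ ≈ 39.88°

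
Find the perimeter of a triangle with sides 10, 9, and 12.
Perimeter = sum of all sides
Perimeter = 10 + 9 + 12
Perimeter = 31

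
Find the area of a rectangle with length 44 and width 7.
Area = length * width
Area = 44 * 7
Area = 308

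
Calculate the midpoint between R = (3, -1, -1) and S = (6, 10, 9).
Midpoint = ((3+6)/2, (-1+10)/2, (-1+9)/2) = (4.5, 4.5, 4)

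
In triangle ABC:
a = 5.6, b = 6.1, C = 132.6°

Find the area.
Using A = ½ab·sin(C):
A = ½·5.6·6.1·sin(132.6°) = ½·34.16·0.736097 = 12.57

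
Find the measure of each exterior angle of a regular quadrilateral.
Exterior angle of a regular n-gon = 360/n
Exterior angle = 360/4
Exterior angle = 90 degrees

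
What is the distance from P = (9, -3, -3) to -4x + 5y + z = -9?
d = |(-4)(9) + 5(-3) + 1(-3) - (-9)| / √((-4)² + 5² + 1²) = 45/√42 = 6.944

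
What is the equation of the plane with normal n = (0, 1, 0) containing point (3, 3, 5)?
d = n·P = (0)(3) + (1)(3) + (0)(5) = 3
Plane: y = 3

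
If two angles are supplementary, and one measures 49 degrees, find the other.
Supplementary angles sum to 180 degrees.
Other angle = 180 - 49
Other angle = 131 degrees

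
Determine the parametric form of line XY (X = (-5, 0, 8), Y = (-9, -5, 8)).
Direction vector d = Y - X = (-4, -5, 0)
x = -5 - 4t, y = 0 - 5t, z = 8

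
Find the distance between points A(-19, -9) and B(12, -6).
Using the distance formula: d = sqrt((x₂-x₁)² + (y₂-y₁)²)
dx = 12 - (-19) = 31
dy = (-6) - (-9) = 3
d = sqrt(31² + 3²) = sqrt(961 + 9) = sqrt(970) = 31.14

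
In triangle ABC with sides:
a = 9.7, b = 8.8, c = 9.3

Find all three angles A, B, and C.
By the law of cosines:
cos(A) = (b² + c² - a²)/(2bc) = 0.426686  →  A = 64.74°
cos(B) = (a² + c² - b²)/(2ac) = 0.571666  →  B = 55.13°
cos(C) = (a² + b² - c²)/(2ab) = 0.498126  →  C = 60.12°
Check: A + B + C = 180.0° ✓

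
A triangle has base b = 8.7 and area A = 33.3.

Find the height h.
A = ½bh  →  h = 2A/b
h = 2·33.3/8.7 = 7.655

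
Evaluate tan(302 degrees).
tan(302 degrees) = -1.6003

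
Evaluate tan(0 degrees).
tan(0 degrees) = 0
Decimal approximation: 0.0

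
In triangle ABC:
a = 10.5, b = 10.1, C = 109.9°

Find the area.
Using A = ½ab·sin(C):
A = ½·10.5·10.1·sin(109.9°) = ½·106.05·0.940288 = 49.86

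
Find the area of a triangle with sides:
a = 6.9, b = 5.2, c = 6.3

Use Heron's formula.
s = (a+b+c)/2 = (6.9+5.2+6.3)/2 = 9.2
A = √(s(s-a)(s-b)(s-c)) = √(9.2·2.3·4·2.9)
A = √245.456 = 15.67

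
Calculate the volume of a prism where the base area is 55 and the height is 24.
Volume = base area * height
Volume = 55 * 24
Volume = 1320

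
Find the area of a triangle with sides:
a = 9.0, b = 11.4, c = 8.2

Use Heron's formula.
s = (a+b+c)/2 = (9.0+11.4+8.2)/2 = 14.3
A = √(s(s-a)(s-b)(s-c)) = √(14.3·5.3·2.9·6.1)
A = √1340.73 = 36.62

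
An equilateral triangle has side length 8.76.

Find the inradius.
For an equilateral triangle, r = s/(2√3) where s is the side.
r = 8.76/(2√3) = 8.76/3.464102 = 2.529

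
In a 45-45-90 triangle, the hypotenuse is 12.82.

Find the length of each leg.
In a 45-45-90 triangle, hypotenuse = leg·√2  →  leg = hypotenuse/√2
leg = 12.82/√2 = 9.065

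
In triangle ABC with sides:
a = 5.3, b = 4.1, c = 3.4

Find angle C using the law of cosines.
cos(C) = (a² + b² - c²)/(2ab)
cos(C) = (5.3² + 4.1² - 3.4²)/(2·5.3·4.1) = 33.34/43.46 = 0.767142
C = arccos(0.767142) = 39.9°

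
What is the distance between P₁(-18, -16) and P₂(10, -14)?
Using the distance formula: d = sqrt((x₂-x₁)² + (y₂-y₁)²)
dx = 10 - (-18) = 28
dy = (-14) - (-16) = 2
d = sqrt(28² + 2²) = sqrt(784 + 4) = sqrt(788) = 28.07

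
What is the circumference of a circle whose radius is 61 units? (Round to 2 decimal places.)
Circumference = 2 * pi * r
Circumference = 2 * pi * 61
Circumference = 383.27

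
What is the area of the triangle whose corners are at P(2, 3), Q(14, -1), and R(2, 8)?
Using the coordinate formula: Area = (1/2)|x₁(y₂-y₃) + x₂(y₃-y₁) + x₃(y₁-y₂)|
Area = (1/2)|2((-1)-8) + 14(8-3) + 2(3-(-1))|
Area = (1/2)|2*(-9) + 14*5 + 2*4|
Area = (1/2)|(-18) + 70 + 8|
Area = (1/2)*60 = 30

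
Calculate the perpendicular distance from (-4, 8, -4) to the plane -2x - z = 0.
d = |(-2)(-4) + 0(8) + (-1)(-4) - (0)| / √((-2)² + 0² + (-1)²) = 12/√5 = 5.367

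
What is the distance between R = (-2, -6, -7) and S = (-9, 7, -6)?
d = √[(-7)² + (13)² + (1)²] = √219 = 14.8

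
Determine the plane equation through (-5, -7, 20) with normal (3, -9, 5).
d = n·P = (3)(-5) + (-9)(-7) + (5)(20) = 148
Plane: 3x - 9y + 5z = 148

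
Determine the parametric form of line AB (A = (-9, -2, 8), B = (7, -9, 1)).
Direction vector d = B - A = (16, -7, -7)
x = -9 + 16t, y = -2 - 7t, z = 8 - 7t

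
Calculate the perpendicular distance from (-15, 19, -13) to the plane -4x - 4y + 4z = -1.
d = |(-4)(-15) + (-4)(19) + 4(-13) - (-1)| / √((-4)² + (-4)² + 4²) = 67/√48 = 9.671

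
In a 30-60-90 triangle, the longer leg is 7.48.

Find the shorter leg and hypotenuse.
In a 30-60-90 triangle, sides are in ratio 1 : √3 : 2.
Long leg = short leg·√3  →  short leg = 7.48/√3 = 4.319
Hypotenuse = 2·(short leg) = 2·7.48/√3 = 8.637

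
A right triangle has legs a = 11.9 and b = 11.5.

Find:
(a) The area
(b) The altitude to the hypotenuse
(a) Area = ½ab = ½·11.9·11.5 = 68.425
(b) Hypotenuse c = √(11.9² + 11.5²) = √273.86 = 16.5487
    Area = ½·c·h_c  →  h_c = 2·Area/c = 2·68.425/16.5487 = 8.27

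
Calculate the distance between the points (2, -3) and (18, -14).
Using the distance formula: d = sqrt((x₂-x₁)² + (y₂-y₁)²)
dx = 18 - 2 = 16
dy = (-14) - (-3) = -11
d = sqrt(16² + (-11)²) = sqrt(256 + 121) = sqrt(377) = 19.42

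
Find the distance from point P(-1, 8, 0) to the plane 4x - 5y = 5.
d = |4(-1) + (-5)(8) + 0(0) - (5)| / √(4² + (-5)² + 0²) = 49/√41 = 7.653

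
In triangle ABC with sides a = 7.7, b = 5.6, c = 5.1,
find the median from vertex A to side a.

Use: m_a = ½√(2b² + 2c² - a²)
m_a = ½√(2·5.6² + 2·5.1² - 7.7²)
m_a = ½√(62.72 + 52.02 - 59.29) = ½√55.45 = 3.723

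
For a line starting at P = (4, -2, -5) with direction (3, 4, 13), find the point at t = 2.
P(2) = (4 + 3(2), -2 + 4(2), -5 + 13(2)) = (10, 6, 21)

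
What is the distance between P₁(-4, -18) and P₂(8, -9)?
Using the distance formula: d = sqrt((x₂-x₁)² + (y₂-y₁)²)
dx = 8 - (-4) = 12
dy = (-9) - (-18) = 9
d = sqrt(12² + 9²) = sqrt(144 + 81) = sqrt(225) = 15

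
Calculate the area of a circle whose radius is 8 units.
Area = pi * r²
Area = pi * 8²
Area = pi * 64
Area = 201.06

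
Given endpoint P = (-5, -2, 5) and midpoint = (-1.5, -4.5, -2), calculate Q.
Q = (2×(-1.5) - (-5), 2×(-4.5) - (-2), 2×(-2) - 5) = (2, -7, -9)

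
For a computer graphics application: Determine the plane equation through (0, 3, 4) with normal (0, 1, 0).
d = n·P = (0)(0) + (1)(3) + (0)(4) = 3
Plane: y = 3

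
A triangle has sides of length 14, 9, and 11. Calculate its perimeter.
Perimeter = sum of all sides
Perimeter = 14 + 9 + 11
Perimeter = 34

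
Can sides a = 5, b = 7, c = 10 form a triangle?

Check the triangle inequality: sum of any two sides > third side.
Yes, triangle inequality satisfied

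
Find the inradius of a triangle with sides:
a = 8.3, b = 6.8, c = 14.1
s = (a+b+c)/2 = (8.3+6.8+14.1)/2 = 14.6
Area = √(s(s-a)(s-b)(s-c)) = √(14.6·6.3·7.8·0.5) = 18.94
r = Area/s = 18.94/14.6 = 1.297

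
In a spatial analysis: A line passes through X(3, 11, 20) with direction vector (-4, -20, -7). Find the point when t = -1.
P(-1) = (3 + (-4)(-1), 11 + (-20)(-1), 20 + (-7)(-1)) = (7, 31, 27)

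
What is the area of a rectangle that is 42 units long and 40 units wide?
Area = length * width
Area = 42 * 40
Area = 1680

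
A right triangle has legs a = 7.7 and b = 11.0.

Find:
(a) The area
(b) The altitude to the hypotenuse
(a) Area = ½ab = ½·7.7·11.0 = 42.35
(b) Hypotenuse c = √(7.7² + 11.0²) = √180.29 = 13.4272
    Area = ½·c·h_c  →  h_c = 2·Area/c = 2·42.35/13.4272 = 6.308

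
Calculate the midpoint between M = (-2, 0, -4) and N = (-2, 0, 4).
Midpoint = ((-2-2)/2, (0+0)/2, (-4+4)/2) = (-2, 0, 0)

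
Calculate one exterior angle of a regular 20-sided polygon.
Exterior angle of a regular n-gon = 360/n
Exterior angle = 360/20
Exterior angle = 18 degrees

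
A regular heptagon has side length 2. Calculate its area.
For a regular 7-gon with side length s = 2:
Apothem a = s / (2*tan(pi/7)) = 2 / (2*tan(pi/7)) ≈ 2.0765
Perimeter P = 7 * 2 = 14
Area = (1/2) * P * a = (1/2) * 14 * 2.0765 = 14.54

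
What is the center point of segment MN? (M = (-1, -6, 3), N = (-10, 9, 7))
Midpoint = ((-1-10)/2, (-6+9)/2, (3+7)/2) = (-5.5, 1.5, 5)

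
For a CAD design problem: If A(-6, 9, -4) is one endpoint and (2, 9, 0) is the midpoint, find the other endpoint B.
B = (2×2 - (-6), 2×9 - 9, 2×0 - (-4)) = (10, 9, 4)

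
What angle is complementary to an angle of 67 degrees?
Complementary angles sum to 90 degrees.
Other angle = 90 - 67
Other angle = 23 degrees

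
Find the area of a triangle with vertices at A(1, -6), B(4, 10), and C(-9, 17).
Using the coordinate formula: Area = (1/2)|x₁(y₂-y₃) + x₂(y₃-y₁) + x₃(y₁-y₂)|
Area = (1/2)|1(10-17) + 4(17-(-6)) + (-9)((-6)-10)|
Area = (1/2)|1*(-7) + 4*23 + (-9)*(-16)|
Area = (1/2)|(-7) + 92 + 144|
Area = (1/2)*229 = 114.50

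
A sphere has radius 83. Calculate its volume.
Volume = (4/3) * pi * r³
Volume = (4/3) * pi * 83³
Volume = (4/3) * pi * 571787
Volume = 2395095.78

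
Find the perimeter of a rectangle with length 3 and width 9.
Perimeter = 2 * (length + width)
Perimeter = 2 * (3 + 9)
Perimeter = 2 * 12
Perimeter = 24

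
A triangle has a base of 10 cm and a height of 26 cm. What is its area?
Area = (1/2) * base * height
Area = (1/2) * 10 * 26
Area = 130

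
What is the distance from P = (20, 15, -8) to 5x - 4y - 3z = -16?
d = |5(20) + (-4)(15) + (-3)(-8) - (-16)| / √(5² + (-4)² + (-3)²) = 80/√50 = 11.31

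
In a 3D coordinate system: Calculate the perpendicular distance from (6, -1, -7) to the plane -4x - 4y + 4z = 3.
d = |(-4)(6) + (-4)(-1) + 4(-7) - (3)| / √((-4)² + (-4)² + 4²) = 51/√48 = 7.361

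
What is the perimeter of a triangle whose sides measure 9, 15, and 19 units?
Perimeter = sum of all sides
Perimeter = 9 + 15 + 19
Perimeter = 43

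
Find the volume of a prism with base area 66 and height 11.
Volume = base area * height
Volume = 66 * 11
Volume = 726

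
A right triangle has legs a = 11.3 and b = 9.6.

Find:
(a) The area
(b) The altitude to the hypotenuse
(a) Area = ½ab = ½·11.3·9.6 = 54.24
(b) Hypotenuse c = √(11.3² + 9.6²) = √219.85 = 14.8273
    Area = ½·c·h_c  →  h_c = 2·Area/c = 2·54.24/14.8273 = 7.316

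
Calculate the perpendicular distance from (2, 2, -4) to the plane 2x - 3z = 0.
d = |2(2) + 0(2) + (-3)(-4) - (0)| / √(2² + 0² + (-3)²) = 16/√13 = 4.438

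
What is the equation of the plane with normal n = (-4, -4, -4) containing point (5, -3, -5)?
d = n·P = (-4)(5) + (-4)(-3) + (-4)(-5) = 12
Plane: -4x - 4y - 4z = 12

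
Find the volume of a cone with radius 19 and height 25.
Volume = (1/3) * pi * r² * h
Volume = (1/3) * pi * 19² * 25
Volume = (1/3) * pi * 361 * 25
Volume = (1/3) * pi * 9025
Volume = 9450.96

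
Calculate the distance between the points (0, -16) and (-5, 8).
Using the distance formula: d = sqrt((x₂-x₁)² + (y₂-y₁)²)
dx = (-5) - 0 = -5
dy = 8 - (-16) = 24
d = sqrt((-5)² + 24²) = sqrt(25 + 576) = sqrt(601) = 24.52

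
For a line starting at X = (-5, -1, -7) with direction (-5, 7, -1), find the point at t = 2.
P(2) = (-5 + (-5)(2), -1 + 7(2), -7 + (-1)(2)) = (-15, 13, -9)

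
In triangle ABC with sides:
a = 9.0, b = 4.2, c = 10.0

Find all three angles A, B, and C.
By the law of cosines:
cos(A) = (b² + c² - a²)/(2bc) = 0.436190  →  A = 64.14°
cos(B) = (a² + c² - b²)/(2ac) = 0.907556  →  B = 24.83°
cos(C) = (a² + b² - c²)/(2ab) = -0.017989  →  C = 91.03°
Check: A + B + C = 180.0° ✓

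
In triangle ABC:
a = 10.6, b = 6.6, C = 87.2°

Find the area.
Using A = ½ab·sin(C):
A = ½·10.6·6.6·sin(87.2°) = ½·69.96·0.998806 = 34.94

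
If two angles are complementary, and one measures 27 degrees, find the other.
Complementary angles sum to 90 degrees.
Other angle = 90 - 27
Other angle = 63 degrees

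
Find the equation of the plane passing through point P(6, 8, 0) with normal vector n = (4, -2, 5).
d = n·P = (4)(6) + (-2)(8) + (5)(0) = 8
Plane: 4x - 2y + 5z = 8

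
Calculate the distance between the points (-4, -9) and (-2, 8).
Using the distance formula: d = sqrt((x₂-x₁)² + (y₂-y₁)²)
dx = (-2) - (-4) = 2
dy = 8 - (-9) = 17
d = sqrt(2² + 17²) = sqrt(4 + 289) = sqrt(293) = 17.12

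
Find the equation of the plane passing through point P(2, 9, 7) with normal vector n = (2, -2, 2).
d = n·P = (2)(2) + (-2)(9) + (2)(7) = 0
Plane: 2x - 2y + 2z = 0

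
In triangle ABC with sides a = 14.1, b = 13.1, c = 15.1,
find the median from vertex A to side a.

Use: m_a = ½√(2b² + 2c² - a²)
m_a = ½√(2·13.1² + 2·15.1² - 14.1²)
m_a = ½√(343.22 + 456.02 - 198.81) = ½√600.43 = 12.25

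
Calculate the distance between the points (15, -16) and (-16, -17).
Using the distance formula: d = sqrt((x₂-x₁)² + (y₂-y₁)²)
dx = (-16) - 15 = -31
dy = (-17) - (-16) = -1
d = sqrt((-31)² + (-1)²) = sqrt(961 + 1) = sqrt(962) = 31.02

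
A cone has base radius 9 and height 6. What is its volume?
Volume = (1/3) * pi * r² * h
Volume = (1/3) * pi * 9² * 6
Volume = (1/3) * pi * 81 * 6
Volume = (1/3) * pi * 486
Volume = 508.94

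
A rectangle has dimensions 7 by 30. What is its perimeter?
Perimeter = 2 * (length + width)
Perimeter = 2 * (7 + 30)
Perimeter = 2 * 37
Perimeter = 74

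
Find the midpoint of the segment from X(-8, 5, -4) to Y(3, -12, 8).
Midpoint = ((-8+3)/2, (5-12)/2, (-4+8)/2) = (-2.5, -3.5, 2)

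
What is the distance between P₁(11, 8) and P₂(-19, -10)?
Using the distance formula: d = sqrt((x₂-x₁)² + (y₂-y₁)²)
dx = (-19) - 11 = -30
dy = (-10) - 8 = -18
d = sqrt((-30)² + (-18)²) = sqrt(900 + 324) = sqrt(1224) = 34.99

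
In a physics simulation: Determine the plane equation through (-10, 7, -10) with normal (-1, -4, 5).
d = n·P = (-1)(-10) + (-4)(7) + (5)(-10) = -68
Plane: -x - 4y + 5z = -68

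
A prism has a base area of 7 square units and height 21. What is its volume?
Volume = base area * height
Volume = 7 * 21
Volume = 147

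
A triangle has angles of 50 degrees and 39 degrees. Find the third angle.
Sum of angles in a triangle = 180 degrees
Third angle = 180 - 50 - 39
Third angle = 91 degrees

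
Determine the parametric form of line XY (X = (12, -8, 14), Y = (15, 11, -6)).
Direction vector d = Y - X = (3, 19, -20)
x = 12 + 3t, y = -8 + 19t, z = 14 - 20t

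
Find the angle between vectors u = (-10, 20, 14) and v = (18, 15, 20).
u·v = 400, |u|² = 696, |v|² = 949
cos θ = 400/√660504 ≈ 0.4922
θ ≈ 60.52°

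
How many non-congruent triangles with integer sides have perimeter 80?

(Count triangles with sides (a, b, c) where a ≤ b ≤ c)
With a ≤ b ≤ c and a + b + c = 80, the triangle inequality a + b > c gives c < 80/2, so c ≤ 39.
Iterate a from 1 to ⌊p/3⌋ = 26; for each a, b ranges from a to ⌊(p−a)/2⌋ with c = p − a − b, keeping only c ≥ b.
Triples: (2, 39, 39), (3, 38, 39), (4, 37, 39), …
Count = 133 triangles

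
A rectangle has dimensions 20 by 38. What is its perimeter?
Perimeter = 2 * (length + width)
Perimeter = 2 * (20 + 38)
Perimeter = 2 * 58
Perimeter = 116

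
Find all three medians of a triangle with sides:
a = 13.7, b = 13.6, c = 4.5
Using m_x = ½√(2y² + 2z² - x²):
m_a = ½√(2·13.6² + 2·4.5² - 13.7²) = ½√222.73 = 7.462
m_b = ½√(2·13.7² + 2·4.5² - 13.6²) = ½√230.92 = 7.598
m_c = ½√(2·13.7² + 2·13.6² - 4.5²) = ½√725.05 = 13.46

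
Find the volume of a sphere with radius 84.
Volume = (4/3) * pi * r³
Volume = (4/3) * pi * 84³
Volume = (4/3) * pi * 592704
Volume = 2482712.71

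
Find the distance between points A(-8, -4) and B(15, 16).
Using the distance formula: d = sqrt((x₂-x₁)² + (y₂-y₁)²)
dx = 15 - (-8) = 23
dy = 16 - (-4) = 20
d = sqrt(23² + 20²) = sqrt(529 + 400) = sqrt(929) = 30.48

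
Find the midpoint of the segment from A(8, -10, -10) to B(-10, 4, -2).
Midpoint = ((8-10)/2, (-10+4)/2, (-10-2)/2) = (-1, -3, -6)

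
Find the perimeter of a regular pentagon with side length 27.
Perimeter = number of sides * side length
Perimeter = 5 * 27
Perimeter = 135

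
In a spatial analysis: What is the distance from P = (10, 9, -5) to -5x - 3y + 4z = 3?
d = |(-5)(10) + (-3)(9) + 4(-5) - (3)| / √((-5)² + (-3)² + 4²) = 100/√50 = 14.14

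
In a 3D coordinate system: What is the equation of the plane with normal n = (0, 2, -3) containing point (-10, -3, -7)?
d = n·P = (0)(-10) + (2)(-3) + (-3)(-7) = 15
Plane: 2y - 3z = 15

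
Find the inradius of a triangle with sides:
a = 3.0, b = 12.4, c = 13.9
s = (a+b+c)/2 = (3.0+12.4+13.9)/2 = 14.65
Area = √(s(s-a)(s-b)(s-c)) = √(14.65·11.65·2.25·0.75) = 16.9709
r = Area/s = 16.9709/14.65 = 1.158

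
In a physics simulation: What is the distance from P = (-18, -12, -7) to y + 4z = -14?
d = |0(-18) + 1(-12) + 4(-7) - (-14)| / √(0² + 1² + 4²) = 26/√17 = 6.306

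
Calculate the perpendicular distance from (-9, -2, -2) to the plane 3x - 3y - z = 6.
d = |3(-9) + (-3)(-2) + (-1)(-2) - (6)| / √(3² + (-3)² + (-1)²) = 25/√19 = 5.735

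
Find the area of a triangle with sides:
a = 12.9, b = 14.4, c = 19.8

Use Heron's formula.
s = (a+b+c)/2 = (12.9+14.4+19.8)/2 = 23.55
A = √(s(s-a)(s-b)(s-c)) = √(23.55·10.65·9.15·3.75)
A = √8605.83 = 92.77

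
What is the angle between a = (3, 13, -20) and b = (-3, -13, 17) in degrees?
a·b = -518, |a|² = 578, |b|² = 467
cos θ = -518/√269926 ≈ -0.997
θ ≈ 175.6°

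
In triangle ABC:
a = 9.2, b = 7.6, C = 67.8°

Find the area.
Using A = ½ab·sin(C):
A = ½·9.2·7.6·sin(67.8°) = ½·69.92·0.925871 = 32.37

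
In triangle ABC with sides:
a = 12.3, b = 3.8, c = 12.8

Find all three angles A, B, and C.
By the law of cosines:
cos(A) = (b² + c² - a²)/(2bc) = 0.277447  →  A = 73.89°
cos(B) = (a² + c² - b²)/(2ac) = 0.954935  →  B = 17.27°
cos(C) = (a² + b² - c²)/(2ab) = 0.020218  →  C = 88.84°
Check: A + B + C = 180.0° ✓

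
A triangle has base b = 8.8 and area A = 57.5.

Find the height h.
A = ½bh  →  h = 2A/b
h = 2·57.5/8.8 = 13.07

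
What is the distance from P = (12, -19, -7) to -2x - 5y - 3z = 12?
d = |(-2)(12) + (-5)(-19) + (-3)(-7) - (12)| / √((-2)² + (-5)² + (-3)²) = 80/√38 = 12.98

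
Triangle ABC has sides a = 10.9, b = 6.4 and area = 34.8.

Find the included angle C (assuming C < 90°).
Area = ½ab·sin(C)  →  sin(C) = 2·Area/(ab)
sin(C) = 2·34.8/(10.9·6.4) = 0.997706
C = arcsin(0.997706) = 86.12°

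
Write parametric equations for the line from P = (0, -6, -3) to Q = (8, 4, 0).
Direction vector d = Q - P = (8, 10, 3)
x = 0 + 8t, y = -6 + 10t, z = -3 + 3t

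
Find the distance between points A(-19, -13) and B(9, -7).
Using the distance formula: d = sqrt((x₂-x₁)² + (y₂-y₁)²)
dx = 9 - (-19) = 28
dy = (-7) - (-13) = 6
d = sqrt(28² + 6²) = sqrt(784 + 36) = sqrt(820) = 28.64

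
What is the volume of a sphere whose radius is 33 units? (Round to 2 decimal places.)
Volume = (4/3) * pi * r³
Volume = (4/3) * pi * 33³
Volume = (4/3) * pi * 35937
Volume = 150532.55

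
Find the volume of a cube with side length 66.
Volume = s³
Volume = 66³
Volume = 287496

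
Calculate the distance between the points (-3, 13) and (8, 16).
Using the distance formula: d = sqrt((x₂-x₁)² + (y₂-y₁)²)
dx = 8 - (-3) = 11
dy = 16 - 13 = 3
d = sqrt(11² + 3²) = sqrt(121 + 9) = sqrt(130) = 11.40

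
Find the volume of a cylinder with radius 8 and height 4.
Volume = pi * r² * h
Volume = pi * 8² * 4
Volume = pi * 64 * 4
Volume = pi * 256
Volume = 804.25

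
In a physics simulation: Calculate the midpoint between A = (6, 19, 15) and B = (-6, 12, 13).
Midpoint = ((6-6)/2, (19+12)/2, (15+13)/2) = (0, 15.5, 14)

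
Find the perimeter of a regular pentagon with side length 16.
Perimeter = number of sides * side length
Perimeter = 5 * 16
Perimeter = 80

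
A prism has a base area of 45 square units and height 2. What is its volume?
Volume = base area * height
Volume = 45 * 2
Volume = 90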